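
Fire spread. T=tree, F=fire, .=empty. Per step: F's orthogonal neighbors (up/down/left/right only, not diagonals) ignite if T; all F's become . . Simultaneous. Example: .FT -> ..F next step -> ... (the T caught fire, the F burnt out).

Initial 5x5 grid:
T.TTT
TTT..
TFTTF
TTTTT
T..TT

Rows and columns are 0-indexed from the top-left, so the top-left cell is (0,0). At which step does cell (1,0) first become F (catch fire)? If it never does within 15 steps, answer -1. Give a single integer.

Step 1: cell (1,0)='T' (+6 fires, +2 burnt)
Step 2: cell (1,0)='F' (+6 fires, +6 burnt)
  -> target ignites at step 2
Step 3: cell (1,0)='.' (+4 fires, +6 burnt)
Step 4: cell (1,0)='.' (+1 fires, +4 burnt)
Step 5: cell (1,0)='.' (+1 fires, +1 burnt)
Step 6: cell (1,0)='.' (+0 fires, +1 burnt)
  fire out at step 6

2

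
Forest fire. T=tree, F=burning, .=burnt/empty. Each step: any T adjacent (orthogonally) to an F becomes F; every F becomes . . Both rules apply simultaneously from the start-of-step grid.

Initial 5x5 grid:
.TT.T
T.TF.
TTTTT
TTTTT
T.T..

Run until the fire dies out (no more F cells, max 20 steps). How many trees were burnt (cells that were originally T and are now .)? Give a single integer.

Step 1: +2 fires, +1 burnt (F count now 2)
Step 2: +4 fires, +2 burnt (F count now 4)
Step 3: +4 fires, +4 burnt (F count now 4)
Step 4: +3 fires, +4 burnt (F count now 3)
Step 5: +2 fires, +3 burnt (F count now 2)
Step 6: +1 fires, +2 burnt (F count now 1)
Step 7: +0 fires, +1 burnt (F count now 0)
Fire out after step 7
Initially T: 17, now '.': 24
Total burnt (originally-T cells now '.'): 16

Answer: 16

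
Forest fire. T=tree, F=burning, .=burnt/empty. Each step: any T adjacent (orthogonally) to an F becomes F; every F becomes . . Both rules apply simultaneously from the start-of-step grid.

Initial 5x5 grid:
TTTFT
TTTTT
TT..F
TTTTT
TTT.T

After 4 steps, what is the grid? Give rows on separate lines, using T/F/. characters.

Step 1: 5 trees catch fire, 2 burn out
  TTF.F
  TTTFF
  TT...
  TTTTF
  TTT.T
Step 2: 4 trees catch fire, 5 burn out
  TF...
  TTF..
  TT...
  TTTF.
  TTT.F
Step 3: 3 trees catch fire, 4 burn out
  F....
  TF...
  TT...
  TTF..
  TTT..
Step 4: 4 trees catch fire, 3 burn out
  .....
  F....
  TF...
  TF...
  TTF..

.....
F....
TF...
TF...
TTF..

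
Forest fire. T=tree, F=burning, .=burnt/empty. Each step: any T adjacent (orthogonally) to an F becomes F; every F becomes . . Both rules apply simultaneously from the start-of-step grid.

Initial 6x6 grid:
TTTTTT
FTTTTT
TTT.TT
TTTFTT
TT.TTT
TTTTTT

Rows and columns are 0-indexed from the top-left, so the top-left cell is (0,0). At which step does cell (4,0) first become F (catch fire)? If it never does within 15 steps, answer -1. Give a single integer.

Step 1: cell (4,0)='T' (+6 fires, +2 burnt)
Step 2: cell (4,0)='T' (+10 fires, +6 burnt)
Step 3: cell (4,0)='F' (+9 fires, +10 burnt)
  -> target ignites at step 3
Step 4: cell (4,0)='.' (+6 fires, +9 burnt)
Step 5: cell (4,0)='.' (+1 fires, +6 burnt)
Step 6: cell (4,0)='.' (+0 fires, +1 burnt)
  fire out at step 6

3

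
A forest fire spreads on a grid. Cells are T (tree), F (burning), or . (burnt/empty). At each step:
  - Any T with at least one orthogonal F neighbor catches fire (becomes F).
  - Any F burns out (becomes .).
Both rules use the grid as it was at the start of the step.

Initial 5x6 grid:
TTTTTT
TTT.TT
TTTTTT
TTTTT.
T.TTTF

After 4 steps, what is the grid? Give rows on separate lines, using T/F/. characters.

Step 1: 1 trees catch fire, 1 burn out
  TTTTTT
  TTT.TT
  TTTTTT
  TTTTT.
  T.TTF.
Step 2: 2 trees catch fire, 1 burn out
  TTTTTT
  TTT.TT
  TTTTTT
  TTTTF.
  T.TF..
Step 3: 3 trees catch fire, 2 burn out
  TTTTTT
  TTT.TT
  TTTTFT
  TTTF..
  T.F...
Step 4: 4 trees catch fire, 3 burn out
  TTTTTT
  TTT.FT
  TTTF.F
  TTF...
  T.....

TTTTTT
TTT.FT
TTTF.F
TTF...
T.....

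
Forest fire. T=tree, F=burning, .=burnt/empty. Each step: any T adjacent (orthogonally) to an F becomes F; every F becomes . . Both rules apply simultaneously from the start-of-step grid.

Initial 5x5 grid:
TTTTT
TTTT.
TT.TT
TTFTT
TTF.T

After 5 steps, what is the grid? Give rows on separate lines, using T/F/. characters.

Step 1: 3 trees catch fire, 2 burn out
  TTTTT
  TTTT.
  TT.TT
  TF.FT
  TF..T
Step 2: 5 trees catch fire, 3 burn out
  TTTTT
  TTTT.
  TF.FT
  F...F
  F...T
Step 3: 5 trees catch fire, 5 burn out
  TTTTT
  TFTF.
  F...F
  .....
  ....F
Step 4: 4 trees catch fire, 5 burn out
  TFTFT
  F.F..
  .....
  .....
  .....
Step 5: 3 trees catch fire, 4 burn out
  F.F.F
  .....
  .....
  .....
  .....

F.F.F
.....
.....
.....
.....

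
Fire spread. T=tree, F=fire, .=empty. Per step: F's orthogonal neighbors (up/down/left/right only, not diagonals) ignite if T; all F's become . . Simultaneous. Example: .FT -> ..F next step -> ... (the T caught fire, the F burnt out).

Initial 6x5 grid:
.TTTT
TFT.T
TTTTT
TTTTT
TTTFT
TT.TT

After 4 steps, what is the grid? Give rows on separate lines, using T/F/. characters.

Step 1: 8 trees catch fire, 2 burn out
  .FTTT
  F.F.T
  TFTTT
  TTTFT
  TTF.F
  TT.FT
Step 2: 9 trees catch fire, 8 burn out
  ..FTT
  ....T
  F.FFT
  TFF.F
  TF...
  TT..F
Step 3: 5 trees catch fire, 9 burn out
  ...FT
  ....T
  ....F
  F....
  F....
  TF...
Step 4: 3 trees catch fire, 5 burn out
  ....F
  ....F
  .....
  .....
  .....
  F....

....F
....F
.....
.....
.....
F....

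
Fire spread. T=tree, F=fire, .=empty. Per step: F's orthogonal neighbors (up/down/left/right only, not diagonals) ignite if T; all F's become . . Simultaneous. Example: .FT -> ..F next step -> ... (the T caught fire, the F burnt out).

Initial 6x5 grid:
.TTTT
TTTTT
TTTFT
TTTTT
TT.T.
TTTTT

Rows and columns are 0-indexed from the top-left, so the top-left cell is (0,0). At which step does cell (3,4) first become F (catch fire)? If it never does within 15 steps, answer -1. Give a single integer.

Step 1: cell (3,4)='T' (+4 fires, +1 burnt)
Step 2: cell (3,4)='F' (+7 fires, +4 burnt)
  -> target ignites at step 2
Step 3: cell (3,4)='.' (+6 fires, +7 burnt)
Step 4: cell (3,4)='.' (+6 fires, +6 burnt)
Step 5: cell (3,4)='.' (+2 fires, +6 burnt)
Step 6: cell (3,4)='.' (+1 fires, +2 burnt)
Step 7: cell (3,4)='.' (+0 fires, +1 burnt)
  fire out at step 7

2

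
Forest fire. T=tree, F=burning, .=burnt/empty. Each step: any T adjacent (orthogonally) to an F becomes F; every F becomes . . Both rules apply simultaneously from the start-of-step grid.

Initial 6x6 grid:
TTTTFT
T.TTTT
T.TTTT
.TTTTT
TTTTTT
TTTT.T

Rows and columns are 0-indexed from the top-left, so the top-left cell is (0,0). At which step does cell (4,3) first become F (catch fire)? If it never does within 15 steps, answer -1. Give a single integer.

Step 1: cell (4,3)='T' (+3 fires, +1 burnt)
Step 2: cell (4,3)='T' (+4 fires, +3 burnt)
Step 3: cell (4,3)='T' (+5 fires, +4 burnt)
Step 4: cell (4,3)='T' (+5 fires, +5 burnt)
Step 5: cell (4,3)='F' (+4 fires, +5 burnt)
  -> target ignites at step 5
Step 6: cell (4,3)='.' (+5 fires, +4 burnt)
Step 7: cell (4,3)='.' (+2 fires, +5 burnt)
Step 8: cell (4,3)='.' (+2 fires, +2 burnt)
Step 9: cell (4,3)='.' (+1 fires, +2 burnt)
Step 10: cell (4,3)='.' (+0 fires, +1 burnt)
  fire out at step 10

5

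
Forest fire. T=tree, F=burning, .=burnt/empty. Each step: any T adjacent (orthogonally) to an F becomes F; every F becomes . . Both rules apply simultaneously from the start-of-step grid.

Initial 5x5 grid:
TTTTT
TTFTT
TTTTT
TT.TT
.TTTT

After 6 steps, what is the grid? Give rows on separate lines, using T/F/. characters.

Step 1: 4 trees catch fire, 1 burn out
  TTFTT
  TF.FT
  TTFTT
  TT.TT
  .TTTT
Step 2: 6 trees catch fire, 4 burn out
  TF.FT
  F...F
  TF.FT
  TT.TT
  .TTTT
Step 3: 6 trees catch fire, 6 burn out
  F...F
  .....
  F...F
  TF.FT
  .TTTT
Step 4: 4 trees catch fire, 6 burn out
  .....
  .....
  .....
  F...F
  .FTFT
Step 5: 2 trees catch fire, 4 burn out
  .....
  .....
  .....
  .....
  ..F.F
Step 6: 0 trees catch fire, 2 burn out
  .....
  .....
  .....
  .....
  .....

.....
.....
.....
.....
.....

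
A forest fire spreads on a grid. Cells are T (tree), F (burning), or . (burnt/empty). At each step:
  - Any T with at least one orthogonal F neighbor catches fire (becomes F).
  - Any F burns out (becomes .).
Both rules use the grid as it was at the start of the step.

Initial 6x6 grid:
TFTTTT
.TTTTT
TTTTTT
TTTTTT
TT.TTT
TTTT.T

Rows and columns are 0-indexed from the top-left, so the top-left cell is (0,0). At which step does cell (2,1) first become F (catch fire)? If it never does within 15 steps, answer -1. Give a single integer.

Step 1: cell (2,1)='T' (+3 fires, +1 burnt)
Step 2: cell (2,1)='F' (+3 fires, +3 burnt)
  -> target ignites at step 2
Step 3: cell (2,1)='.' (+5 fires, +3 burnt)
Step 4: cell (2,1)='.' (+6 fires, +5 burnt)
Step 5: cell (2,1)='.' (+5 fires, +6 burnt)
Step 6: cell (2,1)='.' (+5 fires, +5 burnt)
Step 7: cell (2,1)='.' (+3 fires, +5 burnt)
Step 8: cell (2,1)='.' (+1 fires, +3 burnt)
Step 9: cell (2,1)='.' (+1 fires, +1 burnt)
Step 10: cell (2,1)='.' (+0 fires, +1 burnt)
  fire out at step 10

2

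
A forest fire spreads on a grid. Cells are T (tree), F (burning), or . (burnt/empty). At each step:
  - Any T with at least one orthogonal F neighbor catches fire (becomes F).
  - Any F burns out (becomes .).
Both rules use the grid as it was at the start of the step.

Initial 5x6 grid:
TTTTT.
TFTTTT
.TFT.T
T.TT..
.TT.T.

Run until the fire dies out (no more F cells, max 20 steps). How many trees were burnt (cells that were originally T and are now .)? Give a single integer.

Step 1: +6 fires, +2 burnt (F count now 6)
Step 2: +5 fires, +6 burnt (F count now 5)
Step 3: +3 fires, +5 burnt (F count now 3)
Step 4: +2 fires, +3 burnt (F count now 2)
Step 5: +1 fires, +2 burnt (F count now 1)
Step 6: +0 fires, +1 burnt (F count now 0)
Fire out after step 6
Initially T: 19, now '.': 28
Total burnt (originally-T cells now '.'): 17

Answer: 17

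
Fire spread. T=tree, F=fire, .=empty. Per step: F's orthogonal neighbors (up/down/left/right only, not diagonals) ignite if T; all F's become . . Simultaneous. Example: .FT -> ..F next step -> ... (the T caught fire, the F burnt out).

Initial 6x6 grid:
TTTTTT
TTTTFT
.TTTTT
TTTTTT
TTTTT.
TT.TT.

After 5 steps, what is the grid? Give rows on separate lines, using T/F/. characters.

Step 1: 4 trees catch fire, 1 burn out
  TTTTFT
  TTTF.F
  .TTTFT
  TTTTTT
  TTTTT.
  TT.TT.
Step 2: 6 trees catch fire, 4 burn out
  TTTF.F
  TTF...
  .TTF.F
  TTTTFT
  TTTTT.
  TT.TT.
Step 3: 6 trees catch fire, 6 burn out
  TTF...
  TF....
  .TF...
  TTTF.F
  TTTTF.
  TT.TT.
Step 4: 6 trees catch fire, 6 burn out
  TF....
  F.....
  .F....
  TTF...
  TTTF..
  TT.TF.
Step 5: 4 trees catch fire, 6 burn out
  F.....
  ......
  ......
  TF....
  TTF...
  TT.F..

F.....
......
......
TF....
TTF...
TT.F..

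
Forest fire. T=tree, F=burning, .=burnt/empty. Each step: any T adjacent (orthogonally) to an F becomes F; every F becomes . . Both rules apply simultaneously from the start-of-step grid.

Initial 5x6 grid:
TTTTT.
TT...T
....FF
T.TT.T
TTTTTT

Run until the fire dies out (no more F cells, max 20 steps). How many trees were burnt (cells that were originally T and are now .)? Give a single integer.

Answer: 11

Derivation:
Step 1: +2 fires, +2 burnt (F count now 2)
Step 2: +1 fires, +2 burnt (F count now 1)
Step 3: +1 fires, +1 burnt (F count now 1)
Step 4: +1 fires, +1 burnt (F count now 1)
Step 5: +2 fires, +1 burnt (F count now 2)
Step 6: +2 fires, +2 burnt (F count now 2)
Step 7: +1 fires, +2 burnt (F count now 1)
Step 8: +1 fires, +1 burnt (F count now 1)
Step 9: +0 fires, +1 burnt (F count now 0)
Fire out after step 9
Initially T: 18, now '.': 23
Total burnt (originally-T cells now '.'): 11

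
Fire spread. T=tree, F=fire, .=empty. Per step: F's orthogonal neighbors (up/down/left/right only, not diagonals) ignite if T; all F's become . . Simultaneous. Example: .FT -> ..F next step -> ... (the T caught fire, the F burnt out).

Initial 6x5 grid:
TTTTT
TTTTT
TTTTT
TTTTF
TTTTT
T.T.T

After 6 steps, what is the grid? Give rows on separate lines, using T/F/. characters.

Step 1: 3 trees catch fire, 1 burn out
  TTTTT
  TTTTT
  TTTTF
  TTTF.
  TTTTF
  T.T.T
Step 2: 5 trees catch fire, 3 burn out
  TTTTT
  TTTTF
  TTTF.
  TTF..
  TTTF.
  T.T.F
Step 3: 5 trees catch fire, 5 burn out
  TTTTF
  TTTF.
  TTF..
  TF...
  TTF..
  T.T..
Step 4: 6 trees catch fire, 5 burn out
  TTTF.
  TTF..
  TF...
  F....
  TF...
  T.F..
Step 5: 4 trees catch fire, 6 burn out
  TTF..
  TF...
  F....
  .....
  F....
  T....
Step 6: 3 trees catch fire, 4 burn out
  TF...
  F....
  .....
  .....
  .....
  F....

TF...
F....
.....
.....
.....
F....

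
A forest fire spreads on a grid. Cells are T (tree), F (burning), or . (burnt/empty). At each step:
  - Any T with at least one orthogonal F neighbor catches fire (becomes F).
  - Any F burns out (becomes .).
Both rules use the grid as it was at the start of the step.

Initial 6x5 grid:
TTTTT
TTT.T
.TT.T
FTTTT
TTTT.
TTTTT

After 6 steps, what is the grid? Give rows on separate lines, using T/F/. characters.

Step 1: 2 trees catch fire, 1 burn out
  TTTTT
  TTT.T
  .TT.T
  .FTTT
  FTTT.
  TTTTT
Step 2: 4 trees catch fire, 2 burn out
  TTTTT
  TTT.T
  .FT.T
  ..FTT
  .FTT.
  FTTTT
Step 3: 5 trees catch fire, 4 burn out
  TTTTT
  TFT.T
  ..F.T
  ...FT
  ..FT.
  .FTTT
Step 4: 6 trees catch fire, 5 burn out
  TFTTT
  F.F.T
  ....T
  ....F
  ...F.
  ..FTT
Step 5: 4 trees catch fire, 6 burn out
  F.FTT
  ....T
  ....F
  .....
  .....
  ...FT
Step 6: 3 trees catch fire, 4 burn out
  ...FT
  ....F
  .....
  .....
  .....
  ....F

...FT
....F
.....
.....
.....
....F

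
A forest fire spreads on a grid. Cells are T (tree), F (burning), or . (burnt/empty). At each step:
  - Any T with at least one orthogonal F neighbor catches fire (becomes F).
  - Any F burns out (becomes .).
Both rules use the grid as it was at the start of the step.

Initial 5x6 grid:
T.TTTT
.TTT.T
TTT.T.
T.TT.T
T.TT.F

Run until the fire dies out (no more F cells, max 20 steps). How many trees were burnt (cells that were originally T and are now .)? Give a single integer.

Answer: 1

Derivation:
Step 1: +1 fires, +1 burnt (F count now 1)
Step 2: +0 fires, +1 burnt (F count now 0)
Fire out after step 2
Initially T: 20, now '.': 11
Total burnt (originally-T cells now '.'): 1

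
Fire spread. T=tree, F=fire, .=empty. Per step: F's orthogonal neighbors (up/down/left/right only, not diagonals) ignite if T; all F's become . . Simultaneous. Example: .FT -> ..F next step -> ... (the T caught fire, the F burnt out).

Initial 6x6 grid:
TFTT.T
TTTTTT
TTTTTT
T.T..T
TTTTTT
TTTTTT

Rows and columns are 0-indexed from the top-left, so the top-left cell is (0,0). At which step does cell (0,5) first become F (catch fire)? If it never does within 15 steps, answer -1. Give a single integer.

Step 1: cell (0,5)='T' (+3 fires, +1 burnt)
Step 2: cell (0,5)='T' (+4 fires, +3 burnt)
Step 3: cell (0,5)='T' (+3 fires, +4 burnt)
Step 4: cell (0,5)='T' (+4 fires, +3 burnt)
Step 5: cell (0,5)='T' (+4 fires, +4 burnt)
Step 6: cell (0,5)='F' (+6 fires, +4 burnt)
  -> target ignites at step 6
Step 7: cell (0,5)='.' (+4 fires, +6 burnt)
Step 8: cell (0,5)='.' (+2 fires, +4 burnt)
Step 9: cell (0,5)='.' (+1 fires, +2 burnt)
Step 10: cell (0,5)='.' (+0 fires, +1 burnt)
  fire out at step 10

6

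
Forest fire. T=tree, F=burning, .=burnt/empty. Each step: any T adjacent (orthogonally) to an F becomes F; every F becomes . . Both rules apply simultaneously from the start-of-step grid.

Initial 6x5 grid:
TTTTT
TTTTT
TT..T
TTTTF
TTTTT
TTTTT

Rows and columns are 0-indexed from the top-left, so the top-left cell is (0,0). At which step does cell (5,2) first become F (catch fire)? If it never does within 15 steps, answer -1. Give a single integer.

Step 1: cell (5,2)='T' (+3 fires, +1 burnt)
Step 2: cell (5,2)='T' (+4 fires, +3 burnt)
Step 3: cell (5,2)='T' (+5 fires, +4 burnt)
Step 4: cell (5,2)='F' (+6 fires, +5 burnt)
  -> target ignites at step 4
Step 5: cell (5,2)='.' (+5 fires, +6 burnt)
Step 6: cell (5,2)='.' (+3 fires, +5 burnt)
Step 7: cell (5,2)='.' (+1 fires, +3 burnt)
Step 8: cell (5,2)='.' (+0 fires, +1 burnt)
  fire out at step 8

4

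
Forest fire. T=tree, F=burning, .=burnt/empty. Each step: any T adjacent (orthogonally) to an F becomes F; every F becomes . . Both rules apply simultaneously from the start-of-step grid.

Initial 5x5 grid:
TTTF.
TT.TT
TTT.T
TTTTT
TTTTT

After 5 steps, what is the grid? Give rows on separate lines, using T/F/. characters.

Step 1: 2 trees catch fire, 1 burn out
  TTF..
  TT.FT
  TTT.T
  TTTTT
  TTTTT
Step 2: 2 trees catch fire, 2 burn out
  TF...
  TT..F
  TTT.T
  TTTTT
  TTTTT
Step 3: 3 trees catch fire, 2 burn out
  F....
  TF...
  TTT.F
  TTTTT
  TTTTT
Step 4: 3 trees catch fire, 3 burn out
  .....
  F....
  TFT..
  TTTTF
  TTTTT
Step 5: 5 trees catch fire, 3 burn out
  .....
  .....
  F.F..
  TFTF.
  TTTTF

.....
.....
F.F..
TFTF.
TTTTF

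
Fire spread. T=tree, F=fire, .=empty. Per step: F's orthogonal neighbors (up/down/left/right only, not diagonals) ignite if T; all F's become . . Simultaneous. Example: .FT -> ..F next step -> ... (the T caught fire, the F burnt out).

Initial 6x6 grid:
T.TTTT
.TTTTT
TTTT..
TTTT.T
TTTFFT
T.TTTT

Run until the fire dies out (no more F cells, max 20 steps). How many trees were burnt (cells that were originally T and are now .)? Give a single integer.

Answer: 27

Derivation:
Step 1: +5 fires, +2 burnt (F count now 5)
Step 2: +6 fires, +5 burnt (F count now 6)
Step 3: +4 fires, +6 burnt (F count now 4)
Step 4: +6 fires, +4 burnt (F count now 6)
Step 5: +5 fires, +6 burnt (F count now 5)
Step 6: +1 fires, +5 burnt (F count now 1)
Step 7: +0 fires, +1 burnt (F count now 0)
Fire out after step 7
Initially T: 28, now '.': 35
Total burnt (originally-T cells now '.'): 27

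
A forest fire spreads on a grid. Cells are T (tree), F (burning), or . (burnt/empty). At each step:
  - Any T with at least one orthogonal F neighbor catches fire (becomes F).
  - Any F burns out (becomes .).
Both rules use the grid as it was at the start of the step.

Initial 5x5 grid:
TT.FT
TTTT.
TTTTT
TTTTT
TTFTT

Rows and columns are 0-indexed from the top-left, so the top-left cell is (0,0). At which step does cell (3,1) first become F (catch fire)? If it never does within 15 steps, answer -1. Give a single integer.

Step 1: cell (3,1)='T' (+5 fires, +2 burnt)
Step 2: cell (3,1)='F' (+7 fires, +5 burnt)
  -> target ignites at step 2
Step 3: cell (3,1)='.' (+5 fires, +7 burnt)
Step 4: cell (3,1)='.' (+3 fires, +5 burnt)
Step 5: cell (3,1)='.' (+1 fires, +3 burnt)
Step 6: cell (3,1)='.' (+0 fires, +1 burnt)
  fire out at step 6

2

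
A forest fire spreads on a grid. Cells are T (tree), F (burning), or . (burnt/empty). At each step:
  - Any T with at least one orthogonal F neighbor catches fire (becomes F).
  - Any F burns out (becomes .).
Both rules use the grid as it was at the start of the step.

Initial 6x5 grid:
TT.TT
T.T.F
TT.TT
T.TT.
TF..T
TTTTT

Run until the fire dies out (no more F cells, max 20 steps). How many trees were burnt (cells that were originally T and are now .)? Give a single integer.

Step 1: +4 fires, +2 burnt (F count now 4)
Step 2: +5 fires, +4 burnt (F count now 5)
Step 3: +3 fires, +5 burnt (F count now 3)
Step 4: +4 fires, +3 burnt (F count now 4)
Step 5: +2 fires, +4 burnt (F count now 2)
Step 6: +1 fires, +2 burnt (F count now 1)
Step 7: +0 fires, +1 burnt (F count now 0)
Fire out after step 7
Initially T: 20, now '.': 29
Total burnt (originally-T cells now '.'): 19

Answer: 19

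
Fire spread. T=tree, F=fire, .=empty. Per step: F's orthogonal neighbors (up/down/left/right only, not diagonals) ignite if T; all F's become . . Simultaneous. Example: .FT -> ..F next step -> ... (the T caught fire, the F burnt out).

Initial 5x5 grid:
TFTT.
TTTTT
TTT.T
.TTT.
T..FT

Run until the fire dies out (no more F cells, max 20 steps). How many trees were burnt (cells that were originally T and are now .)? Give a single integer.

Answer: 16

Derivation:
Step 1: +5 fires, +2 burnt (F count now 5)
Step 2: +5 fires, +5 burnt (F count now 5)
Step 3: +4 fires, +5 burnt (F count now 4)
Step 4: +1 fires, +4 burnt (F count now 1)
Step 5: +1 fires, +1 burnt (F count now 1)
Step 6: +0 fires, +1 burnt (F count now 0)
Fire out after step 6
Initially T: 17, now '.': 24
Total burnt (originally-T cells now '.'): 16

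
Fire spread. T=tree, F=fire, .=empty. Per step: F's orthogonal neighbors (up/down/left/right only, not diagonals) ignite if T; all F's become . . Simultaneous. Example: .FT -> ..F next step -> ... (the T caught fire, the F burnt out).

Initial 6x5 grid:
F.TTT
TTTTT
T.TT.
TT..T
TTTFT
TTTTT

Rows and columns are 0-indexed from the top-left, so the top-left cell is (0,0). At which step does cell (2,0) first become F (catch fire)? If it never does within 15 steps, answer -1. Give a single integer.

Step 1: cell (2,0)='T' (+4 fires, +2 burnt)
Step 2: cell (2,0)='F' (+6 fires, +4 burnt)
  -> target ignites at step 2
Step 3: cell (2,0)='.' (+5 fires, +6 burnt)
Step 4: cell (2,0)='.' (+4 fires, +5 burnt)
Step 5: cell (2,0)='.' (+3 fires, +4 burnt)
Step 6: cell (2,0)='.' (+1 fires, +3 burnt)
Step 7: cell (2,0)='.' (+0 fires, +1 burnt)
  fire out at step 7

2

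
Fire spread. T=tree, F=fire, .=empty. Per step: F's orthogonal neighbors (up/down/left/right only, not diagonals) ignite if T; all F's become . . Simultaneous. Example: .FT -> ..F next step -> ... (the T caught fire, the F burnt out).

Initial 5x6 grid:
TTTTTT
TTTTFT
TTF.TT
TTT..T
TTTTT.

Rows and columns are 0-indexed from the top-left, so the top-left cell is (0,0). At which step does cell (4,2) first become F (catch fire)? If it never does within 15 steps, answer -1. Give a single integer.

Step 1: cell (4,2)='T' (+7 fires, +2 burnt)
Step 2: cell (4,2)='F' (+8 fires, +7 burnt)
  -> target ignites at step 2
Step 3: cell (4,2)='.' (+6 fires, +8 burnt)
Step 4: cell (4,2)='.' (+3 fires, +6 burnt)
Step 5: cell (4,2)='.' (+0 fires, +3 burnt)
  fire out at step 5

2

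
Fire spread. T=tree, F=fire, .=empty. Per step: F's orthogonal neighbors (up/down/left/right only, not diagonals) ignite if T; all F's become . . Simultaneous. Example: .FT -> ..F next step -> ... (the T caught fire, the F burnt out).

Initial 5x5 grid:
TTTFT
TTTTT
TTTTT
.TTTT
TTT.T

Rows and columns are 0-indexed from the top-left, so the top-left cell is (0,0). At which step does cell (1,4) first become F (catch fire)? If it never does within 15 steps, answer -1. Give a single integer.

Step 1: cell (1,4)='T' (+3 fires, +1 burnt)
Step 2: cell (1,4)='F' (+4 fires, +3 burnt)
  -> target ignites at step 2
Step 3: cell (1,4)='.' (+5 fires, +4 burnt)
Step 4: cell (1,4)='.' (+4 fires, +5 burnt)
Step 5: cell (1,4)='.' (+4 fires, +4 burnt)
Step 6: cell (1,4)='.' (+1 fires, +4 burnt)
Step 7: cell (1,4)='.' (+1 fires, +1 burnt)
Step 8: cell (1,4)='.' (+0 fires, +1 burnt)
  fire out at step 8

2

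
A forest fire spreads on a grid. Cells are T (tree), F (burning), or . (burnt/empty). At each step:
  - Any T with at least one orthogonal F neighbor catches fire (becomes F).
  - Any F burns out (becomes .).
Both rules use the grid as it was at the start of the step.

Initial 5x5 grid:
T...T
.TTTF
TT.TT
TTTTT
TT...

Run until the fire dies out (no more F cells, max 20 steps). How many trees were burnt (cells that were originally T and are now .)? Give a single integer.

Answer: 15

Derivation:
Step 1: +3 fires, +1 burnt (F count now 3)
Step 2: +3 fires, +3 burnt (F count now 3)
Step 3: +2 fires, +3 burnt (F count now 2)
Step 4: +2 fires, +2 burnt (F count now 2)
Step 5: +2 fires, +2 burnt (F count now 2)
Step 6: +2 fires, +2 burnt (F count now 2)
Step 7: +1 fires, +2 burnt (F count now 1)
Step 8: +0 fires, +1 burnt (F count now 0)
Fire out after step 8
Initially T: 16, now '.': 24
Total burnt (originally-T cells now '.'): 15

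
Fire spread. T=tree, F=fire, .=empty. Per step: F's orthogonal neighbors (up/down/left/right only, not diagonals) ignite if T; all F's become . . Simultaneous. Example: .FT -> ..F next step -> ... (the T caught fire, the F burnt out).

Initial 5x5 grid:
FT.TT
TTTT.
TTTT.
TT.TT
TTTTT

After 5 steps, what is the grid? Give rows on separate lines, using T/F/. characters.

Step 1: 2 trees catch fire, 1 burn out
  .F.TT
  FTTT.
  TTTT.
  TT.TT
  TTTTT
Step 2: 2 trees catch fire, 2 burn out
  ...TT
  .FTT.
  FTTT.
  TT.TT
  TTTTT
Step 3: 3 trees catch fire, 2 burn out
  ...TT
  ..FT.
  .FTT.
  FT.TT
  TTTTT
Step 4: 4 trees catch fire, 3 burn out
  ...TT
  ...F.
  ..FT.
  .F.TT
  FTTTT
Step 5: 3 trees catch fire, 4 burn out
  ...FT
  .....
  ...F.
  ...TT
  .FTTT

...FT
.....
...F.
...TT
.FTTT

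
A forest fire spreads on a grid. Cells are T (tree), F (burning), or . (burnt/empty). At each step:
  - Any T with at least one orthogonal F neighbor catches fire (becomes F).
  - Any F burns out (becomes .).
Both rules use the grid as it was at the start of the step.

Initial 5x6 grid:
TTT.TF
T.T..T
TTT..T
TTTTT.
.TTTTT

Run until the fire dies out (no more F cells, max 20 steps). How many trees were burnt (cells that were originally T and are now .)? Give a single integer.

Answer: 3

Derivation:
Step 1: +2 fires, +1 burnt (F count now 2)
Step 2: +1 fires, +2 burnt (F count now 1)
Step 3: +0 fires, +1 burnt (F count now 0)
Fire out after step 3
Initially T: 21, now '.': 12
Total burnt (originally-T cells now '.'): 3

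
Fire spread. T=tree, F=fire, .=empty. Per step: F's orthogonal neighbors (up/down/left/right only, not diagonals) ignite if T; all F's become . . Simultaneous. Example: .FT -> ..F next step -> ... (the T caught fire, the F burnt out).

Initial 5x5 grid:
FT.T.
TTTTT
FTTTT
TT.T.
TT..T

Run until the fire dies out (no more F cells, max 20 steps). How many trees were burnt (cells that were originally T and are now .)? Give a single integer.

Answer: 16

Derivation:
Step 1: +4 fires, +2 burnt (F count now 4)
Step 2: +4 fires, +4 burnt (F count now 4)
Step 3: +3 fires, +4 burnt (F count now 3)
Step 4: +3 fires, +3 burnt (F count now 3)
Step 5: +2 fires, +3 burnt (F count now 2)
Step 6: +0 fires, +2 burnt (F count now 0)
Fire out after step 6
Initially T: 17, now '.': 24
Total burnt (originally-T cells now '.'): 16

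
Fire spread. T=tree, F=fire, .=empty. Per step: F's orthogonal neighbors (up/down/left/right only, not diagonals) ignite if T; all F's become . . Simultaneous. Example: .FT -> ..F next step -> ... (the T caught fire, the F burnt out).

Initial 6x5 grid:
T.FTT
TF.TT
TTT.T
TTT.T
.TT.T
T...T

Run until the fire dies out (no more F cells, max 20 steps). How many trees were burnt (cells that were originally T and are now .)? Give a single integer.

Answer: 18

Derivation:
Step 1: +3 fires, +2 burnt (F count now 3)
Step 2: +6 fires, +3 burnt (F count now 6)
Step 3: +4 fires, +6 burnt (F count now 4)
Step 4: +2 fires, +4 burnt (F count now 2)
Step 5: +1 fires, +2 burnt (F count now 1)
Step 6: +1 fires, +1 burnt (F count now 1)
Step 7: +1 fires, +1 burnt (F count now 1)
Step 8: +0 fires, +1 burnt (F count now 0)
Fire out after step 8
Initially T: 19, now '.': 29
Total burnt (originally-T cells now '.'): 18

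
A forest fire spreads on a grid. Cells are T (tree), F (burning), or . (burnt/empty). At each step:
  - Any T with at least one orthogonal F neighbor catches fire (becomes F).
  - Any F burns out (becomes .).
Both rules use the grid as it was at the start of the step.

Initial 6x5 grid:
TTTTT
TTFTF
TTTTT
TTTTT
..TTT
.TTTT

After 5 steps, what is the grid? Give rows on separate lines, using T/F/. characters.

Step 1: 6 trees catch fire, 2 burn out
  TTFTF
  TF.F.
  TTFTF
  TTTTT
  ..TTT
  .TTTT
Step 2: 7 trees catch fire, 6 burn out
  TF.F.
  F....
  TF.F.
  TTFTF
  ..TTT
  .TTTT
Step 3: 6 trees catch fire, 7 burn out
  F....
  .....
  F....
  TF.F.
  ..FTF
  .TTTT
Step 4: 4 trees catch fire, 6 burn out
  .....
  .....
  .....
  F....
  ...F.
  .TFTF
Step 5: 2 trees catch fire, 4 burn out
  .....
  .....
  .....
  .....
  .....
  .F.F.

.....
.....
.....
.....
.....
.F.F.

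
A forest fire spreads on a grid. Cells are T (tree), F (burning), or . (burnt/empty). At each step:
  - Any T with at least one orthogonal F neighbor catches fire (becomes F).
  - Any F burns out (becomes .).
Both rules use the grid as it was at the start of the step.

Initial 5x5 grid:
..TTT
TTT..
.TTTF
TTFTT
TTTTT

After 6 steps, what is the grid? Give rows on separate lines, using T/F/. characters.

Step 1: 6 trees catch fire, 2 burn out
  ..TTT
  TTT..
  .TFF.
  TF.FF
  TTFTT
Step 2: 6 trees catch fire, 6 burn out
  ..TTT
  TTF..
  .F...
  F....
  TF.FF
Step 3: 3 trees catch fire, 6 burn out
  ..FTT
  TF...
  .....
  .....
  F....
Step 4: 2 trees catch fire, 3 burn out
  ...FT
  F....
  .....
  .....
  .....
Step 5: 1 trees catch fire, 2 burn out
  ....F
  .....
  .....
  .....
  .....
Step 6: 0 trees catch fire, 1 burn out
  .....
  .....
  .....
  .....
  .....

.....
.....
.....
.....
.....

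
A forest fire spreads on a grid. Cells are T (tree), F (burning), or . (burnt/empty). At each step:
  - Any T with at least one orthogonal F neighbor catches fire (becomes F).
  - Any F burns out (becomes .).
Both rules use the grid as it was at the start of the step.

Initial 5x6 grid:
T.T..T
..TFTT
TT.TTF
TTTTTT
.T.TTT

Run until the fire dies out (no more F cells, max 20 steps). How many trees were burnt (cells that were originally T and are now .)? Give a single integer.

Step 1: +6 fires, +2 burnt (F count now 6)
Step 2: +5 fires, +6 burnt (F count now 5)
Step 3: +3 fires, +5 burnt (F count now 3)
Step 4: +1 fires, +3 burnt (F count now 1)
Step 5: +3 fires, +1 burnt (F count now 3)
Step 6: +1 fires, +3 burnt (F count now 1)
Step 7: +0 fires, +1 burnt (F count now 0)
Fire out after step 7
Initially T: 20, now '.': 29
Total burnt (originally-T cells now '.'): 19

Answer: 19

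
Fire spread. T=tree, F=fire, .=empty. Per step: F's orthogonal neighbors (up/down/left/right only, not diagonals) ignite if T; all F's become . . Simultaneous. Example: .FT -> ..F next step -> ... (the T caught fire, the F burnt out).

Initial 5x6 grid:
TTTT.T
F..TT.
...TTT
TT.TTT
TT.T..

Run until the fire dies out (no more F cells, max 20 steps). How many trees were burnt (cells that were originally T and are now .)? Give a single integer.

Step 1: +1 fires, +1 burnt (F count now 1)
Step 2: +1 fires, +1 burnt (F count now 1)
Step 3: +1 fires, +1 burnt (F count now 1)
Step 4: +1 fires, +1 burnt (F count now 1)
Step 5: +1 fires, +1 burnt (F count now 1)
Step 6: +2 fires, +1 burnt (F count now 2)
Step 7: +2 fires, +2 burnt (F count now 2)
Step 8: +3 fires, +2 burnt (F count now 3)
Step 9: +1 fires, +3 burnt (F count now 1)
Step 10: +0 fires, +1 burnt (F count now 0)
Fire out after step 10
Initially T: 18, now '.': 25
Total burnt (originally-T cells now '.'): 13

Answer: 13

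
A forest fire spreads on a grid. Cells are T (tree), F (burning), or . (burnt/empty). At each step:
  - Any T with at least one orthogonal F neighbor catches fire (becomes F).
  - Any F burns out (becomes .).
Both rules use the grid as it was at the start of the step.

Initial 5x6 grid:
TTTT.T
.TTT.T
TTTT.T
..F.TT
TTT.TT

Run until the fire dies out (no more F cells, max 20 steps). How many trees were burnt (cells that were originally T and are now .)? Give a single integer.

Step 1: +2 fires, +1 burnt (F count now 2)
Step 2: +4 fires, +2 burnt (F count now 4)
Step 3: +5 fires, +4 burnt (F count now 5)
Step 4: +2 fires, +5 burnt (F count now 2)
Step 5: +1 fires, +2 burnt (F count now 1)
Step 6: +0 fires, +1 burnt (F count now 0)
Fire out after step 6
Initially T: 21, now '.': 23
Total burnt (originally-T cells now '.'): 14

Answer: 14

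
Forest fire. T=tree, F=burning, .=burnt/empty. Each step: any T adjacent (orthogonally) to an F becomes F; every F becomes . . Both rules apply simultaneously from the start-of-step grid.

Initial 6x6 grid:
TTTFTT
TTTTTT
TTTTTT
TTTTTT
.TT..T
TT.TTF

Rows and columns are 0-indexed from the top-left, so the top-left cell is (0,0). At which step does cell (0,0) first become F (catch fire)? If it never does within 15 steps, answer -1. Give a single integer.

Step 1: cell (0,0)='T' (+5 fires, +2 burnt)
Step 2: cell (0,0)='T' (+7 fires, +5 burnt)
Step 3: cell (0,0)='F' (+8 fires, +7 burnt)
  -> target ignites at step 3
Step 4: cell (0,0)='.' (+3 fires, +8 burnt)
Step 5: cell (0,0)='.' (+3 fires, +3 burnt)
Step 6: cell (0,0)='.' (+2 fires, +3 burnt)
Step 7: cell (0,0)='.' (+1 fires, +2 burnt)
Step 8: cell (0,0)='.' (+1 fires, +1 burnt)
Step 9: cell (0,0)='.' (+0 fires, +1 burnt)
  fire out at step 9

3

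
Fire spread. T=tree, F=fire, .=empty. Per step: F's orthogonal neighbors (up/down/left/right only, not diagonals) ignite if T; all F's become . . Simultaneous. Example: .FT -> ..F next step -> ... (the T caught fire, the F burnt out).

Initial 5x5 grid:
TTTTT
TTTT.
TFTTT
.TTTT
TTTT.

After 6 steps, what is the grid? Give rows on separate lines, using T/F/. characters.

Step 1: 4 trees catch fire, 1 burn out
  TTTTT
  TFTT.
  F.FTT
  .FTTT
  TTTT.
Step 2: 6 trees catch fire, 4 burn out
  TFTTT
  F.FT.
  ...FT
  ..FTT
  TFTT.
Step 3: 7 trees catch fire, 6 burn out
  F.FTT
  ...F.
  ....F
  ...FT
  F.FT.
Step 4: 3 trees catch fire, 7 burn out
  ...FT
  .....
  .....
  ....F
  ...F.
Step 5: 1 trees catch fire, 3 burn out
  ....F
  .....
  .....
  .....
  .....
Step 6: 0 trees catch fire, 1 burn out
  .....
  .....
  .....
  .....
  .....

.....
.....
.....
.....
.....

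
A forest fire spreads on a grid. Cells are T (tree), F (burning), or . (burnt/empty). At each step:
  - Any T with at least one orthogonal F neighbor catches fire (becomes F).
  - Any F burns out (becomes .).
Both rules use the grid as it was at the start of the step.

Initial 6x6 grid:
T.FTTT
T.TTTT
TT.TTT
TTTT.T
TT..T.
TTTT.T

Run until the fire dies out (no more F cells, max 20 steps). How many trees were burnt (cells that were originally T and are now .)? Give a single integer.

Step 1: +2 fires, +1 burnt (F count now 2)
Step 2: +2 fires, +2 burnt (F count now 2)
Step 3: +3 fires, +2 burnt (F count now 3)
Step 4: +3 fires, +3 burnt (F count now 3)
Step 5: +2 fires, +3 burnt (F count now 2)
Step 6: +2 fires, +2 burnt (F count now 2)
Step 7: +3 fires, +2 burnt (F count now 3)
Step 8: +3 fires, +3 burnt (F count now 3)
Step 9: +3 fires, +3 burnt (F count now 3)
Step 10: +2 fires, +3 burnt (F count now 2)
Step 11: +0 fires, +2 burnt (F count now 0)
Fire out after step 11
Initially T: 27, now '.': 34
Total burnt (originally-T cells now '.'): 25

Answer: 25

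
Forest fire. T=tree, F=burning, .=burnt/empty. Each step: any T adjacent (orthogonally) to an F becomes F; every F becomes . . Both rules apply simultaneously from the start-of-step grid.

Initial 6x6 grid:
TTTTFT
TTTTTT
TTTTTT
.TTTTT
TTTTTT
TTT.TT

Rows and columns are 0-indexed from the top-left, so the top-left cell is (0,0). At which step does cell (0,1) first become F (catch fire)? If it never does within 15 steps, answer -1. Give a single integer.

Step 1: cell (0,1)='T' (+3 fires, +1 burnt)
Step 2: cell (0,1)='T' (+4 fires, +3 burnt)
Step 3: cell (0,1)='F' (+5 fires, +4 burnt)
  -> target ignites at step 3
Step 4: cell (0,1)='.' (+6 fires, +5 burnt)
Step 5: cell (0,1)='.' (+6 fires, +6 burnt)
Step 6: cell (0,1)='.' (+4 fires, +6 burnt)
Step 7: cell (0,1)='.' (+2 fires, +4 burnt)
Step 8: cell (0,1)='.' (+2 fires, +2 burnt)
Step 9: cell (0,1)='.' (+1 fires, +2 burnt)
Step 10: cell (0,1)='.' (+0 fires, +1 burnt)
  fire out at step 10

3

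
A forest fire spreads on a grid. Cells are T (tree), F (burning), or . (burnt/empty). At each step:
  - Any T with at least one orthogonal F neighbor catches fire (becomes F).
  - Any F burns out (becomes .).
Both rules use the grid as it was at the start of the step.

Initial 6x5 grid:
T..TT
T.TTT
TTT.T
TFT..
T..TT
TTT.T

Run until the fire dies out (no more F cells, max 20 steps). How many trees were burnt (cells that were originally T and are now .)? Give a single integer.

Answer: 17

Derivation:
Step 1: +3 fires, +1 burnt (F count now 3)
Step 2: +3 fires, +3 burnt (F count now 3)
Step 3: +3 fires, +3 burnt (F count now 3)
Step 4: +3 fires, +3 burnt (F count now 3)
Step 5: +3 fires, +3 burnt (F count now 3)
Step 6: +2 fires, +3 burnt (F count now 2)
Step 7: +0 fires, +2 burnt (F count now 0)
Fire out after step 7
Initially T: 20, now '.': 27
Total burnt (originally-T cells now '.'): 17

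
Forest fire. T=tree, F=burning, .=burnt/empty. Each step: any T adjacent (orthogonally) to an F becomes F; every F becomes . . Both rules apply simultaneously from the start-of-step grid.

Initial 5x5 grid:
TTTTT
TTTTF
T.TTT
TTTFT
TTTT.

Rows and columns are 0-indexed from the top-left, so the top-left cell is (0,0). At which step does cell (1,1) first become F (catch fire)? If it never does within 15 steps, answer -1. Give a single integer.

Step 1: cell (1,1)='T' (+7 fires, +2 burnt)
Step 2: cell (1,1)='T' (+5 fires, +7 burnt)
Step 3: cell (1,1)='F' (+4 fires, +5 burnt)
  -> target ignites at step 3
Step 4: cell (1,1)='.' (+4 fires, +4 burnt)
Step 5: cell (1,1)='.' (+1 fires, +4 burnt)
Step 6: cell (1,1)='.' (+0 fires, +1 burnt)
  fire out at step 6

3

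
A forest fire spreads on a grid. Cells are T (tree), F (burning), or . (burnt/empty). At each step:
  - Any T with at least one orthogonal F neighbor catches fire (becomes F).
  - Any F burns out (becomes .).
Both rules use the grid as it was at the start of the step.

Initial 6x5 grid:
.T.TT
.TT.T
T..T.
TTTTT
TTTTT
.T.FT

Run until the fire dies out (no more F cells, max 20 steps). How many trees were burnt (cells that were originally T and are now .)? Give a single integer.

Answer: 14

Derivation:
Step 1: +2 fires, +1 burnt (F count now 2)
Step 2: +3 fires, +2 burnt (F count now 3)
Step 3: +4 fires, +3 burnt (F count now 4)
Step 4: +3 fires, +4 burnt (F count now 3)
Step 5: +1 fires, +3 burnt (F count now 1)
Step 6: +1 fires, +1 burnt (F count now 1)
Step 7: +0 fires, +1 burnt (F count now 0)
Fire out after step 7
Initially T: 20, now '.': 24
Total burnt (originally-T cells now '.'): 14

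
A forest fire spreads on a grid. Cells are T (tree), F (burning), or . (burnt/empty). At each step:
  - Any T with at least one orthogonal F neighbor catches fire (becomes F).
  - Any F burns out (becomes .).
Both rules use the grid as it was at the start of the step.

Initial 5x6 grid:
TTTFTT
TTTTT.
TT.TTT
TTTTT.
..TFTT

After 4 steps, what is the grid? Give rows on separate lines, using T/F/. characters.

Step 1: 6 trees catch fire, 2 burn out
  TTF.FT
  TTTFT.
  TT.TTT
  TTTFT.
  ..F.FT
Step 2: 8 trees catch fire, 6 burn out
  TF...F
  TTF.F.
  TT.FTT
  TTF.F.
  .....F
Step 3: 4 trees catch fire, 8 burn out
  F.....
  TF....
  TT..FT
  TF....
  ......
Step 4: 4 trees catch fire, 4 burn out
  ......
  F.....
  TF...F
  F.....
  ......

......
F.....
TF...F
F.....
......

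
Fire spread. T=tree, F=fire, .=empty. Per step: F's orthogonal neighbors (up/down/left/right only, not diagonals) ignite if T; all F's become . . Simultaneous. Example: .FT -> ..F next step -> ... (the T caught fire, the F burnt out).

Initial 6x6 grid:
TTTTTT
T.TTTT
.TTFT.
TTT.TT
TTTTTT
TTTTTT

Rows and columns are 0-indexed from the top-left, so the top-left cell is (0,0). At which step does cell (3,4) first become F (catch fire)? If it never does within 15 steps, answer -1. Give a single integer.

Step 1: cell (3,4)='T' (+3 fires, +1 burnt)
Step 2: cell (3,4)='F' (+6 fires, +3 burnt)
  -> target ignites at step 2
Step 3: cell (3,4)='.' (+7 fires, +6 burnt)
Step 4: cell (3,4)='.' (+8 fires, +7 burnt)
Step 5: cell (3,4)='.' (+5 fires, +8 burnt)
Step 6: cell (3,4)='.' (+2 fires, +5 burnt)
Step 7: cell (3,4)='.' (+0 fires, +2 burnt)
  fire out at step 7

2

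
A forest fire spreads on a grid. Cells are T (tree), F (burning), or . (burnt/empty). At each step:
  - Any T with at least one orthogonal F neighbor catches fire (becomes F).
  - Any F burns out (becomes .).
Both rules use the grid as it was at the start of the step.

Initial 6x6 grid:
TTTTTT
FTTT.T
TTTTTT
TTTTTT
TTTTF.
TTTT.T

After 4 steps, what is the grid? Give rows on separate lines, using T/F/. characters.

Step 1: 5 trees catch fire, 2 burn out
  FTTTTT
  .FTT.T
  FTTTTT
  TTTTFT
  TTTF..
  TTTT.T
Step 2: 9 trees catch fire, 5 burn out
  .FTTTT
  ..FT.T
  .FTTFT
  FTTF.F
  TTF...
  TTTF.T
Step 3: 10 trees catch fire, 9 burn out
  ..FTTT
  ...F.T
  ..FF.F
  .FF...
  FF....
  TTF..T
Step 4: 4 trees catch fire, 10 burn out
  ...FTT
  .....F
  ......
  ......
  ......
  FF...T

...FTT
.....F
......
......
......
FF...T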